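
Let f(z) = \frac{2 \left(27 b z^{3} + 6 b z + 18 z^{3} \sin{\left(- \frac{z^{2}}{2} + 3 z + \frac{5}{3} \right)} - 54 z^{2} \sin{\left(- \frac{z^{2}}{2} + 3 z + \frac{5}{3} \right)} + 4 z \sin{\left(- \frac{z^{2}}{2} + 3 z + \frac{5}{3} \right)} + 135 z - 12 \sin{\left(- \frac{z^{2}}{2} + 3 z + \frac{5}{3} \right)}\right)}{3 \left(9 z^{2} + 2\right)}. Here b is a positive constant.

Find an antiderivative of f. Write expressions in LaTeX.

An antiderivative is F(z) = b z^{2} + 5 \log{\left(3 z^{2} + \frac{2}{3} \right)} + \frac{4 \cos{\left(- \frac{z^{2}}{2} + 3 z + \frac{5}{3} \right)}}{3}.

Any candidate F(z) must reproduce f(z) exactly when differentiated.
Check: d/dz[b z^{2} + 5 \log{\left(3 z^{2} + \frac{2}{3} \right)} + \frac{4 \cos{\left(- \frac{z^{2}}{2} + 3 z + \frac{5}{3} \right)}}{3}] = \frac{54 b z^{3} + 12 b z + 36 z^{3} \sin{\left(- \frac{z^{2}}{2} + 3 z + \frac{5}{3} \right)} - 108 z^{2} \sin{\left(- \frac{z^{2}}{2} + 3 z + \frac{5}{3} \right)} + 8 z \sin{\left(- \frac{z^{2}}{2} + 3 z + \frac{5}{3} \right)} + 270 z - 24 \sin{\left(- \frac{z^{2}}{2} + 3 z + \frac{5}{3} \right)}}{27 z^{2} + 6}, which equals f(z).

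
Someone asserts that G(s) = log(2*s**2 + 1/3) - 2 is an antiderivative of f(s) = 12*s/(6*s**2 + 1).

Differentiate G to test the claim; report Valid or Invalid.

d/ds[G] = 12*s/(6*s**2 + 1)
This equals f(s) exactly, so the claim holds.

Valid. The derivative of G reproduces f.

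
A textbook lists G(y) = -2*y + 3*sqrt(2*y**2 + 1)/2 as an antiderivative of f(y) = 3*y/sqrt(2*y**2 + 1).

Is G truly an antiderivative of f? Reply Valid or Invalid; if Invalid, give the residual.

Invalid: d/dy[G] - f = -2, which is not 0.

d/dy[G] = (3*y - 2*sqrt(2*y**2 + 1))/sqrt(2*y**2 + 1)
d/dy[G] - f(y) = -2 != 0.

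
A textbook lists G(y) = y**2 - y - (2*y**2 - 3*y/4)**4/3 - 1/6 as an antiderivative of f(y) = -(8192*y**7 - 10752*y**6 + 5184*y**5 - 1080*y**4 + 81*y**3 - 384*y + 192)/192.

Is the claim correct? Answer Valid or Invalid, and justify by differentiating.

d/dy[G] = -128*y**7/3 + 56*y**6 - 27*y**5 + 45*y**4/8 - 27*y**3/64 + 2*y - 1
This equals f(y) exactly, so the claim holds.

Valid. The derivative of G reproduces f.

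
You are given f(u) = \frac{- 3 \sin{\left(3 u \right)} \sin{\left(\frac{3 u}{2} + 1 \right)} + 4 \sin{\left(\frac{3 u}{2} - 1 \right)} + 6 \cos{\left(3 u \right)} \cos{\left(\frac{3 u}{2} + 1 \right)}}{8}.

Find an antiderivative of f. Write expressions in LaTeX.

An antiderivative is F(u) = \frac{\sin{\left(3 u \right)} \cos{\left(\frac{3 u}{2} + 1 \right)}}{4} - \frac{\cos{\left(\frac{3 u}{2} - 1 \right)}}{3}.

A first test for any F(u): its u-derivative must equal f(u) identically.
Check: d/du[\frac{\sin{\left(3 u \right)} \cos{\left(\frac{3 u}{2} + 1 \right)}}{4} - \frac{\cos{\left(\frac{3 u}{2} - 1 \right)}}{3}] = - \frac{3 \sin{\left(3 u \right)} \sin{\left(\frac{3 u}{2} + 1 \right)}}{8} + \frac{\sin{\left(\frac{3 u}{2} - 1 \right)}}{2} + \frac{3 \cos{\left(3 u \right)} \cos{\left(\frac{3 u}{2} + 1 \right)}}{4}, which equals f(u).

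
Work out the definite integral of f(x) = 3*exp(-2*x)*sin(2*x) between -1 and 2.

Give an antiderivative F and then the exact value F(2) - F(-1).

Antiderivative: F(x) = -3*exp(-2*x)*sin(2*x)/4 - 3*exp(-2*x)*cos(2*x)/4; value = -3*exp(2)*sin(2)/4 + 3*exp(2)*cos(2)/4 - 3*exp(-4)*cos(4)/4 - 3*exp(-4)*sin(4)/4

Differentiate the proposed F(x) back; it has to land on f(x) exactly.
F(x) = -3*exp(-2*x)*sin(2*x)/4 - 3*exp(-2*x)*cos(2*x)/4 is an antiderivative of f.
Check: d/dx[-3*exp(-2*x)*sin(2*x)/4 - 3*exp(-2*x)*cos(2*x)/4] = 3*exp(-2*x)*sin(2*x) = f(x).
F(2) = -3*exp(-4)*cos(4)/4 - 3*exp(-4)*sin(4)/4; F(-1) = -3*exp(2)*cos(2)/4 + 3*exp(2)*sin(2)/4.
Integral = F(2) - F(-1) = -3*exp(2)*sin(2)/4 + 3*exp(2)*cos(2)/4 - 3*exp(-4)*cos(4)/4 - 3*exp(-4)*sin(4)/4.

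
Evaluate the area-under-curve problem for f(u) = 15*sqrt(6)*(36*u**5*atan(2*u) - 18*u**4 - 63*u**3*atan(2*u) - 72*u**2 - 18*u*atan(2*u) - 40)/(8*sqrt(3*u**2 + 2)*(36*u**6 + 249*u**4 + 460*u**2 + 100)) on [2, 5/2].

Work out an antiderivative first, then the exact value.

Since d/du undoes antidifferentiation here, F'(u) = f(u) is required of F(u).
F(u) = -15*sqrt(6)*sqrt(3*u**2 + 2)*atan(2*u)/(8*(3*u**2 + 10)) is an antiderivative of f.
Check: d/du[-15*sqrt(6)*sqrt(3*u**2 + 2)*atan(2*u)/(8*(3*u**2 + 10))] = (540*sqrt(6)*u**5*atan(2*u) - 270*sqrt(6)*u**4 - 945*sqrt(6)*u**3*atan(2*u) - 1080*sqrt(6)*u**2 - 270*sqrt(6)*u*atan(2*u) - 600*sqrt(6))/(288*u**6*sqrt(3*u**2 + 2) + 1992*u**4*sqrt(3*u**2 + 2) + 3680*u**2*sqrt(3*u**2 + 2) + 800*sqrt(3*u**2 + 2)), which equals f(u).
F(5/2) = -3*sqrt(498)*atan(5)/92; F(2) = -15*sqrt(21)*atan(4)/88.
Integral = F(5/2) - F(2) = -3*sqrt(498)*atan(5)/92 + 15*sqrt(21)*atan(4)/88.

Antiderivative: F(u) = -15*sqrt(6)*sqrt(3*u**2 + 2)*atan(2*u)/(8*(3*u**2 + 10)); value = -3*sqrt(498)*atan(5)/92 + 15*sqrt(21)*atan(4)/88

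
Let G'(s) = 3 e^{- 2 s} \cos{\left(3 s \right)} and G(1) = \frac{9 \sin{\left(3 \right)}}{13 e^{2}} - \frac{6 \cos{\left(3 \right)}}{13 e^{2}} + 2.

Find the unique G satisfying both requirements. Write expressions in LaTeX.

The proposed G(s) is checked by its d/ds: the result must match the given G'(s).
A general antiderivative is \frac{9 e^{- 2 s} \sin{\left(3 s \right)}}{13} - \frac{6 e^{- 2 s} \cos{\left(3 s \right)}}{13} + C.
The condition gives C = \frac{9 \sin{\left(3 \right)}}{13 e^{2}} - \frac{6 \cos{\left(3 \right)}}{13 e^{2}} + 2 - (\frac{9 \sin{\left(3 \right)}}{13 e^{2}} - \frac{6 \cos{\left(3 \right)}}{13 e^{2}}) = 2.
So G(s) = 2 + \frac{9 e^{- 2 s} \sin{\left(3 s \right)}}{13} - \frac{6 e^{- 2 s} \cos{\left(3 s \right)}}{13}.
Check: d/ds[2 + \frac{9 e^{- 2 s} \sin{\left(3 s \right)}}{13} - \frac{6 e^{- 2 s} \cos{\left(3 s \right)}}{13}] = 3 e^{- 2 s} \cos{\left(3 s \right)} = G'(s).

G(s) = 2 + \frac{9 e^{- 2 s} \sin{\left(3 s \right)}}{13} - \frac{6 e^{- 2 s} \cos{\left(3 s \right)}}{13}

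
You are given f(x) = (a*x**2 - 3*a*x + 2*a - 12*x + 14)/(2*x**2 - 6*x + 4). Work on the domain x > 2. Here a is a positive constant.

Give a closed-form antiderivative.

An antiderivative is F(x) = a*x/2 - 5*log(x - 2) - log(x - 1).

Whatever form F(x) takes, F'(x) = f(x) is non-negotiable.
Check: d/dx[a*x/2 - 5*log(x - 2) - log(x - 1)] = (a*x**2 - 3*a*x + 2*a - 12*x + 14)/(2*x**2 - 6*x + 4) = f(x).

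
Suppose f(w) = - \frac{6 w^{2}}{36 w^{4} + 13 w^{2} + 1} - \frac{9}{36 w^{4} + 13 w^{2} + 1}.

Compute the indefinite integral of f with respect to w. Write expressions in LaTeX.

Integrate term by term and add the pieces.
Check: d/dw[3 \operatorname{atan}{\left(2 w \right)} - 5 \operatorname{atan}{\left(3 w \right)}] = \frac{- 6 w^{2} - 9}{36 w^{4} + 13 w^{2} + 1}, which equals f(w).

F(w) = 3 \operatorname{atan}{\left(2 w \right)} - 5 \operatorname{atan}{\left(3 w \right)} + C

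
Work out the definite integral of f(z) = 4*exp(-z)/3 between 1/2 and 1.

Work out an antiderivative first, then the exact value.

Antiderivative: F(z) = -4*exp(-z)/3; value = -4*exp(-1)/3 + 4*exp(-1/2)/3

Recover f(z) by differentiating a candidate F(z); any mismatch rules it out.
F(z) = -4*exp(-z)/3 is an antiderivative of f.
Check: d/dz[-4*exp(-z)/3] = 4*exp(-z)/3 = f(z).
F(1) = -4*exp(-1)/3; F(1/2) = -4*exp(-1/2)/3.
Integral = F(1) - F(1/2) = -4*exp(-1)/3 + 4*exp(-1/2)/3.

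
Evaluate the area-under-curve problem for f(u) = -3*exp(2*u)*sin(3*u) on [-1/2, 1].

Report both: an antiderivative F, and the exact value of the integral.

Antiderivative: F(u) = -6*exp(2*u)*sin(3*u)/13 + 9*exp(2*u)*cos(3*u)/13; value = 9*exp(2)*cos(3)/13 - 6*exp(2)*sin(3)/13 - 6*exp(-1)*sin(3/2)/13 - 9*exp(-1)*cos(3/2)/13

An antiderivative F(u) passes only if d/du[F] lands on f(u) exactly.
F(u) = -6*exp(2*u)*sin(3*u)/13 + 9*exp(2*u)*cos(3*u)/13 is an antiderivative of f.
Check: d/du[-6*exp(2*u)*sin(3*u)/13 + 9*exp(2*u)*cos(3*u)/13] = -3*exp(2*u)*sin(3*u) = f(u).
F(1) = 9*exp(2)*cos(3)/13 - 6*exp(2)*sin(3)/13; F(-1/2) = 9*exp(-1)*cos(3/2)/13 + 6*exp(-1)*sin(3/2)/13.
Integral = F(1) - F(-1/2) = 9*exp(2)*cos(3)/13 - 6*exp(2)*sin(3)/13 - 6*exp(-1)*sin(3/2)/13 - 9*exp(-1)*cos(3/2)/13.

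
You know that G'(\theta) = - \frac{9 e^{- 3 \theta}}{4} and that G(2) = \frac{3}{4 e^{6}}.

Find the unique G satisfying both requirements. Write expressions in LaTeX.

Whatever form G(\theta) takes, its d/d\theta must return the stated G'(\theta).
A general antiderivative is \frac{3 e^{- 3 \theta}}{4} + C.
The condition gives C = \frac{3}{4 e^{6}} - (\frac{3}{4 e^{6}}) = 0.
So G(\theta) = \frac{3 e^{- 3 \theta}}{4}.
Check: d/d\theta[\frac{3 e^{- 3 \theta}}{4}] = - \frac{9 e^{- 3 \theta}}{4} = G'(\theta).

G(\theta) = \frac{3 e^{- 3 \theta}}{4}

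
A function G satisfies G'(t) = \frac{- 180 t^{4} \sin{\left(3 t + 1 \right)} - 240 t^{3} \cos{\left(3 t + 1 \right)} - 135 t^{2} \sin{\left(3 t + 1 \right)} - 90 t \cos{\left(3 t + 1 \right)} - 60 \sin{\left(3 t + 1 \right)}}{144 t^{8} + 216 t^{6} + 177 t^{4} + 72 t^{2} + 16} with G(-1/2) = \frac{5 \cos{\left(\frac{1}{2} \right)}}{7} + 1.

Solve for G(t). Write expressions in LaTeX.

Recognize the product-rule pattern: G'(t) = u'v + uv' with u = \frac{5}{6 \left(2 t^{4} + \frac{3 t^{2}}{2} + \frac{2}{3}\right)}, v = \cos{\left(3 t + 1 \right)}, so integration by parts undoes it.
A general antiderivative is \frac{5 \cos{\left(3 t + 1 \right)}}{6 \left(2 t^{4} + \frac{3 t^{2}}{2} + \frac{2}{3}\right)} + C.
The condition gives C = \frac{5 \cos{\left(\frac{1}{2} \right)}}{7} + 1 - (\frac{5 \cos{\left(\frac{1}{2} \right)}}{7}) = 1.
So G(t) = \frac{12 t^{4} + 9 t^{2} + 5 \cos{\left(3 t + 1 \right)} + 4}{12 t^{4} + 9 t^{2} + 4}.
Check: d/dt[\frac{12 t^{4} + 9 t^{2} + 5 \cos{\left(3 t + 1 \right)} + 4}{12 t^{4} + 9 t^{2} + 4}] = \frac{- 180 t^{4} \sin{\left(3 t + 1 \right)} - 240 t^{3} \cos{\left(3 t + 1 \right)} - 135 t^{2} \sin{\left(3 t + 1 \right)} - 90 t \cos{\left(3 t + 1 \right)} - 60 \sin{\left(3 t + 1 \right)}}{144 t^{8} + 216 t^{6} + 177 t^{4} + 72 t^{2} + 16} = G'(t).

G(t) = \frac{12 t^{4} + 9 t^{2} + 5 \cos{\left(3 t + 1 \right)} + 4}{12 t^{4} + 9 t^{2} + 4}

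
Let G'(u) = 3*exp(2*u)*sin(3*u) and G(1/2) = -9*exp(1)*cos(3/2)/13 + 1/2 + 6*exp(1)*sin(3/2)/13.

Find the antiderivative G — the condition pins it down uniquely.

For G(u) to be correct, d/du[G] must agree with the stated G'(u) identically.
A general antiderivative is 6*exp(2*u)*sin(3*u)/13 - 9*exp(2*u)*cos(3*u)/13 + C.
The condition gives C = -9*exp(1)*cos(3/2)/13 + 1/2 + 6*exp(1)*sin(3/2)/13 - (-9*exp(1)*cos(3/2)/13 + 6*exp(1)*sin(3/2)/13) = 1/2.
So G(u) = -(-12*exp(2*u)*sin(3*u) + 18*exp(2*u)*cos(3*u) - 13)/26.
Check: d/du[-(-12*exp(2*u)*sin(3*u) + 18*exp(2*u)*cos(3*u) - 13)/26] = 3*exp(2*u)*sin(3*u) = G'(u).

G(u) = -(-12*exp(2*u)*sin(3*u) + 18*exp(2*u)*cos(3*u) - 13)/26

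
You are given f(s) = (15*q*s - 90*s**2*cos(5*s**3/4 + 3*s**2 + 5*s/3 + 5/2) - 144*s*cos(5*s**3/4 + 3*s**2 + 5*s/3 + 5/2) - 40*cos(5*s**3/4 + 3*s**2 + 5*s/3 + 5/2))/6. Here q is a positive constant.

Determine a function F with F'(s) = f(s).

An antiderivative is F(s) = (5*q*s**2 - 16*sin(5*s**3/4 + 3*s**2 + 5*s/3 + 5/2))/4.

A first test for any F(s): its s-derivative must equal f(s) identically.
Check: d/ds[(5*q*s**2 - 16*sin(5*s**3/4 + 3*s**2 + 5*s/3 + 5/2))/4] = 5*q*s/2 - 15*s**2*cos(5*s**3/4 + 3*s**2 + 5*s/3 + 5/2) - 24*s*cos(5*s**3/4 + 3*s**2 + 5*s/3 + 5/2) - 20*cos(5*s**3/4 + 3*s**2 + 5*s/3 + 5/2)/3, which equals f(s).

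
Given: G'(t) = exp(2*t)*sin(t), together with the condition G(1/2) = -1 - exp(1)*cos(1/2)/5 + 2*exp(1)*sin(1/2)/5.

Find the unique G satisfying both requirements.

Differentiate the proposed G(t) back; it has to land on the given G'(t).
A general antiderivative is 2*exp(2*t)*sin(t)/5 - exp(2*t)*cos(t)/5 + C.
The condition gives C = -1 - exp(1)*cos(1/2)/5 + 2*exp(1)*sin(1/2)/5 - (-exp(1)*cos(1/2)/5 + 2*exp(1)*sin(1/2)/5) = -1.
So G(t) = 2*exp(2*t)*sin(t)/5 - exp(2*t)*cos(t)/5 - 1.
Check: d/dt[2*exp(2*t)*sin(t)/5 - exp(2*t)*cos(t)/5 - 1] = exp(2*t)*sin(t) = G'(t).

G(t) = 2*exp(2*t)*sin(t)/5 - exp(2*t)*cos(t)/5 - 1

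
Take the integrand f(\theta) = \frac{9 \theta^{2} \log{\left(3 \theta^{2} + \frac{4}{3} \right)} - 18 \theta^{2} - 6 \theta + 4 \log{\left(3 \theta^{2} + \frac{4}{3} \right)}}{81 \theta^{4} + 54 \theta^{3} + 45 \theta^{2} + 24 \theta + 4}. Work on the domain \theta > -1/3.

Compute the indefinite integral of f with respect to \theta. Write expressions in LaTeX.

f has the shape u'v + uv' for u = - \frac{1}{3 \left(3 \theta + 1\right)} and v = \log{\left(3 \theta^{2} + \frac{4}{3} \right)} — it is the derivative of the product u*v.
Check: d/d\theta[- \frac{\log{\left(3 \theta^{2} + \frac{4}{3} \right)}}{9 \theta + 3}] = \frac{9 \theta^{2} \log{\left(3 \theta^{2} + \frac{4}{3} \right)} - 18 \theta^{2} - 6 \theta + 4 \log{\left(3 \theta^{2} + \frac{4}{3} \right)}}{81 \theta^{4} + 54 \theta^{3} + 45 \theta^{2} + 24 \theta + 4} = f(\theta).

F(\theta) = - \frac{\log{\left(3 \theta^{2} + \frac{4}{3} \right)}}{9 \theta + 3} + C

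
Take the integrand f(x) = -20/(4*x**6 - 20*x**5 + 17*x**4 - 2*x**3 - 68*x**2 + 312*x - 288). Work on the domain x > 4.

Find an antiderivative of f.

An antiderivative is F(x) = (-9800*x*log(x - 4) - 49152*x*log(x - 3/2) + 12500*x*log(x + 2) + 23226*x*log(x**2 + 4) + 1764*x*atan(x/2) + 14700*log(x - 4) + 73728*log(x - 3/2) - 18750*log(x + 2) - 34839*log(x**2 + 4) - 2646*atan(x/2) - 134400)/(1470000*x - 2205000).

Factor the denominator ((x - 4)*(x + 2)*(2*x - 3)**2*(x**2 + 4)) and decompose: f = (79*x + 6)/(2500*(x**2 + 4)) - 2048/(30625*(2*x - 3)) + 64/(175*(2*x - 3)**2) + 5/(588*(x + 2)) - 1/(150*(x - 4)); each piece integrates to a log, atan, or power term.
Check: d/dx[(-9800*x*log(x - 4) - 49152*x*log(x - 3/2) + 12500*x*log(x + 2) + 23226*x*log(x**2 + 4) + 1764*x*atan(x/2) + 14700*log(x - 4) + 73728*log(x - 3/2) - 18750*log(x + 2) - 34839*log(x**2 + 4) - 2646*atan(x/2) - 134400)/(1470000*x - 2205000)] = -20/(4*x**6 - 20*x**5 + 17*x**4 - 2*x**3 - 68*x**2 + 312*x - 288) = f(x).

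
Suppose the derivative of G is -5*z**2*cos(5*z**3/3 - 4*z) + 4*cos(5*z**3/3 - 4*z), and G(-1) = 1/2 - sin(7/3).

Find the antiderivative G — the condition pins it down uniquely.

G(z) = 1/2 - sin(5*z**3/3 - 4*z)

The substitution u = 5*z**3/3 - 4*z works: G'(z) is exactly (dG/du)*(du/dz) for that inner function.
A general antiderivative is -sin(5*z**3/3 - 4*z) + C.
The condition gives C = 1/2 - sin(7/3) - (-sin(7/3)) = 1/2.
So G(z) = 1/2 - sin(5*z**3/3 - 4*z).
Check: d/dz[1/2 - sin(5*z**3/3 - 4*z)] = -5*z**2*cos(5*z**3/3 - 4*z) + 4*cos(5*z**3/3 - 4*z) = G'(z).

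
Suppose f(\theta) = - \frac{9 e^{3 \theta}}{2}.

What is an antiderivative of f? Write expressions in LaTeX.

An antiderivative is F(\theta) = - \frac{3 e^{3 \theta}}{2}.

Recover f(\theta) by differentiating a candidate F(\theta); any mismatch rules it out.
Check: d/d\theta[- \frac{3 e^{3 \theta}}{2}] = - \frac{9 e^{3 \theta}}{2} = f(\theta).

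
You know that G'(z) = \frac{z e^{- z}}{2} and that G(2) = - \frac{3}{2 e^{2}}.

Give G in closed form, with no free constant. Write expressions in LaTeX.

G(z) = \frac{\left(- z - 1\right) e^{- z}}{2}

Recognize the product-rule pattern: G'(z) = u'v + uv' with u = - \frac{z}{2} - \frac{1}{2}, v = e^{- z}, so integration by parts undoes it.
A general antiderivative is \frac{\left(- z - 1\right) e^{- z}}{2} + C.
The condition gives C = - \frac{3}{2 e^{2}} - (- \frac{3}{2 e^{2}}) = 0.
So G(z) = \frac{\left(- z - 1\right) e^{- z}}{2}.
Check: d/dz[\frac{\left(- z - 1\right) e^{- z}}{2}] = \frac{z e^{- z}}{2} = G'(z).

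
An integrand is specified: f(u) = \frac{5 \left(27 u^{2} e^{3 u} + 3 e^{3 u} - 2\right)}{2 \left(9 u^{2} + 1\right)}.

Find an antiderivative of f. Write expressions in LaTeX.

An antiderivative is F(u) = \frac{5 e^{3 u}}{2} - \frac{5 \operatorname{atan}{\left(3 u \right)}}{3}.

Any candidate F(u) must reproduce f(u) exactly when differentiated.
Check: d/du[\frac{5 e^{3 u}}{2} - \frac{5 \operatorname{atan}{\left(3 u \right)}}{3}] = \frac{135 u^{2} e^{3 u} + 15 e^{3 u} - 10}{18 u^{2} + 2}, which equals f(u).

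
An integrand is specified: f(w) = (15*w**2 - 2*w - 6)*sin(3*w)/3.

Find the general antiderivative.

An antiderivative F(w) passes only if d/dw[F] lands on f(w) exactly.
Check: d/dw[(-45*w**2*cos(3*w) + 30*w*sin(3*w) + 6*w*cos(3*w) - 2*sin(3*w) + 28*cos(3*w))/27] = 5*w**2*sin(3*w) - 2*w*sin(3*w)/3 - 2*sin(3*w), which equals f(w).

F(w) = (-45*w**2*cos(3*w) + 30*w*sin(3*w) + 6*w*cos(3*w) - 2*sin(3*w) + 28*cos(3*w))/27 + C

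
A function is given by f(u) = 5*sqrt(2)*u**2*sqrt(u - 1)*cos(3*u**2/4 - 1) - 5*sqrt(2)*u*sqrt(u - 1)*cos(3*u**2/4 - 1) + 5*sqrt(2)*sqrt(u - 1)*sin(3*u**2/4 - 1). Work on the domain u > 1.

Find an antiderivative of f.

Recognize the product-rule pattern: f = v'r + vr' with v = 5*(2*u - 2)**(3/2)/3, r = sin(3*u**2/4 - 1), so integration by parts undoes it.
Check: d/du[5*(2*u - 2)**(3/2)*sin(3*u**2/4 - 1)/3] = 5*sqrt(2)*u**2*sqrt(u - 1)*cos(3*u**2/4 - 1) - 5*sqrt(2)*u*sqrt(u - 1)*cos(3*u**2/4 - 1) + 5*sqrt(2)*sqrt(u - 1)*sin(3*u**2/4 - 1) = f(u).

An antiderivative is F(u) = 5*(2*u - 2)**(3/2)*sin(3*u**2/4 - 1)/3.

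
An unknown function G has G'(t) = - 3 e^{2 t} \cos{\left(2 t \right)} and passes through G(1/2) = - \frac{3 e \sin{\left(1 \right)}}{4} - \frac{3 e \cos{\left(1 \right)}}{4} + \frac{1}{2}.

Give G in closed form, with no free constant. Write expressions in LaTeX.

A first test for any G(t): its t-derivative must equal the given G'(t).
A general antiderivative is - \frac{3 e^{2 t} \sin{\left(2 t \right)}}{4} - \frac{3 e^{2 t} \cos{\left(2 t \right)}}{4} + C.
The condition gives C = - \frac{3 e \sin{\left(1 \right)}}{4} - \frac{3 e \cos{\left(1 \right)}}{4} + \frac{1}{2} - (- \frac{3 e \sin{\left(1 \right)}}{4} - \frac{3 e \cos{\left(1 \right)}}{4}) = \frac{1}{2}.
So G(t) = \frac{- 3 e^{2 t} \sin{\left(2 t \right)} - 3 e^{2 t} \cos{\left(2 t \right)} + 2}{4}.
Check: d/dt[\frac{- 3 e^{2 t} \sin{\left(2 t \right)} - 3 e^{2 t} \cos{\left(2 t \right)} + 2}{4}] = - 3 e^{2 t} \cos{\left(2 t \right)} = G'(t).

G(t) = \frac{- 3 e^{2 t} \sin{\left(2 t \right)} - 3 e^{2 t} \cos{\left(2 t \right)} + 2}{4}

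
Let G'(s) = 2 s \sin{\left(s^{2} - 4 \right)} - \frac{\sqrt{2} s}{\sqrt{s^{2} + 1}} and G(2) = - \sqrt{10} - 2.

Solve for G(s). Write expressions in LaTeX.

G(s) = - \sqrt{2} \sqrt{s^{2} + 1} - \cos{\left(s^{2} - 4 \right)} - 1

Integrate term by term and add the pieces.
A general antiderivative is - \sqrt{2 s^{2} + 2} - \cos{\left(s^{2} - 4 \right)} + C.
The condition gives C = - \sqrt{10} - 2 - (- \sqrt{10} - 1) = -1.
So G(s) = - \sqrt{2} \sqrt{s^{2} + 1} - \cos{\left(s^{2} - 4 \right)} - 1.
Check: d/ds[- \sqrt{2} \sqrt{s^{2} + 1} - \cos{\left(s^{2} - 4 \right)} - 1] = \frac{2 s \sqrt{s^{2} + 1} \sin{\left(s^{2} - 4 \right)} - \sqrt{2} s}{\sqrt{s^{2} + 1}}, which equals G'(s).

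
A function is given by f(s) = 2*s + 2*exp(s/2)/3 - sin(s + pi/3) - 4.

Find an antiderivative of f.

An antiderivative is F(s) = (3*s**2 - 12*s + 4*exp(s/2) + 3*cos(s + pi/3) - 3)/3.

The integrand splits into summands that can be handled one at a time.
Check: d/ds[(3*s**2 - 12*s + 4*exp(s/2) + 3*cos(s + pi/3) - 3)/3] = 2*s + 2*exp(s/2)/3 - sin(s + pi/3) - 4 = f(s).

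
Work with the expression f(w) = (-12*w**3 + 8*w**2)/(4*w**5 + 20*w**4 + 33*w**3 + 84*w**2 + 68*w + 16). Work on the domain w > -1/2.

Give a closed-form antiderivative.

An antiderivative is F(w) = 2*(-1460*(2*w + 1)*log(w + 1/2) + 4624*(2*w + 1)*log(w + 4) - 1582*(2*w + 1)*log(w**2 + 4) + 1148*(2*w + 1)*atan(w/2) - 595)/(10115*(2*w + 1)).

The denominator factors as (w + 4)*(2*w + 1)**2*(w**2 + 4); partial fractions split f into directly integrable pieces: -8*(113*w - 82)/(1445*(w**2 + 4)) - 1168/(2023*(2*w + 1)) + 4/(17*(2*w + 1)**2) + 32/(35*(w + 4)).
Check: d/dw[2*(-1460*(2*w + 1)*log(w + 1/2) + 4624*(2*w + 1)*log(w + 4) - 1582*(2*w + 1)*log(w**2 + 4) + 1148*(2*w + 1)*atan(w/2) - 595)/(10115*(2*w + 1))] = (-12*w**3 + 8*w**2)/(4*w**5 + 20*w**4 + 33*w**3 + 84*w**2 + 68*w + 16) = f(w).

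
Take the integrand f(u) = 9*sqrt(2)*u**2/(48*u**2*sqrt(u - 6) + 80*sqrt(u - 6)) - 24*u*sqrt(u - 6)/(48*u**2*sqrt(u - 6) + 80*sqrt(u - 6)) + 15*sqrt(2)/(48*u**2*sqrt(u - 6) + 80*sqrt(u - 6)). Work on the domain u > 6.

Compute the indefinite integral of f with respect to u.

Integrate term by term and add the pieces.
Check: d/du[3*sqrt(u/2 - 3)/4 - log(u**2 + 5/3)/4] = (9*sqrt(2)*u**2 - 24*u*sqrt(u - 6) + 15*sqrt(2))/(48*u**2*sqrt(u - 6) + 80*sqrt(u - 6)), which equals f(u).

F(u) = 3*sqrt(u/2 - 3)/4 - log(u**2 + 5/3)/4 + C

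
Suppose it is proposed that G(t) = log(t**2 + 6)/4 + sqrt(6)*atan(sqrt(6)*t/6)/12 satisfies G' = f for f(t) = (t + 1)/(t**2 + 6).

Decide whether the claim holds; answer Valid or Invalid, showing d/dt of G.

d/dt[G] = (t + 1)/(2*t**2 + 12)
d/dt[G] - f(t) = (-t - 1)/(2*t**2 + 12) != 0.

Invalid: d/dt[G] - f = (-t - 1)/(2*t**2 + 12), which is not 0.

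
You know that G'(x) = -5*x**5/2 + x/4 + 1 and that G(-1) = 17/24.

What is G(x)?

G(x) = -5*x**6/12 + x**2/8 + x + 2

Integrate term by term and add the pieces.
A general antiderivative is -5*x**6/12 + x**2/8 + x + C.
The condition gives C = 17/24 - (-31/24) = 2.
So G(x) = -5*x**6/12 + x**2/8 + x + 2.
Check: d/dx[-5*x**6/12 + x**2/8 + x + 2] = -5*x**5/2 + x/4 + 1 = G'(x).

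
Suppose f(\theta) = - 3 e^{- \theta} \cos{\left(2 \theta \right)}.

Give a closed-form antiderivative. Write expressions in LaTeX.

A first test for any F(\theta): its \theta-derivative must equal f(\theta) identically.
Check: d/d\theta[- \frac{6 e^{- \theta} \sin{\left(2 \theta \right)}}{5} + \frac{3 e^{- \theta} \cos{\left(2 \theta \right)}}{5}] = - 3 e^{- \theta} \cos{\left(2 \theta \right)} = f(\theta).

An antiderivative is F(\theta) = - \frac{6 e^{- \theta} \sin{\left(2 \theta \right)}}{5} + \frac{3 e^{- \theta} \cos{\left(2 \theta \right)}}{5}.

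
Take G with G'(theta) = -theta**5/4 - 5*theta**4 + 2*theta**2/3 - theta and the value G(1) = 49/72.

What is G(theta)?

The integrand splits into summands that can be handled one at a time.
A general antiderivative is -theta**6/24 - theta**5 + 2*theta**3/9 - theta**2/2 + C.
The condition gives C = 49/72 - (-95/72) = 2.
So G(theta) = -(3*theta**6 + 72*theta**5 - 16*theta**3 + 36*theta**2 - 144)/72.
Check: d/dtheta[-(3*theta**6 + 72*theta**5 - 16*theta**3 + 36*theta**2 - 144)/72] = -theta**5/4 - 5*theta**4 + 2*theta**2/3 - theta = G'(theta).

G(theta) = -(3*theta**6 + 72*theta**5 - 16*theta**3 + 36*theta**2 - 144)/72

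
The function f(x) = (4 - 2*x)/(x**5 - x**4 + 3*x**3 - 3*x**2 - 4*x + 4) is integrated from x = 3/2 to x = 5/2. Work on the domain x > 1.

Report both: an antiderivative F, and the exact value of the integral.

Antiderivative: F(x) = (-19*(x - 1)*log(x - 1) + 15*(x - 1)*log(x + 1) + 2*(x - 1)*log(x**2 + 4) + 12*(x - 1)*atan(x/2) - 10)/(50*(x - 1)); value = -3*log(5/2)/10 - 19*log(2)/50 - 6*atan(3/4)/25 - 19*log(3/2)/50 - log(25/4)/25 + log(41/4)/25 + 6*atan(5/4)/25 + 4/15 + 3*log(7/2)/10

Factor the denominator ((x - 1)**2*(x + 1)*(x**2 + 4)) and decompose: f = 2*(x + 6)/(25*(x**2 + 4)) + 3/(10*(x + 1)) - 19/(50*(x - 1)) + 1/(5*(x - 1)**2); each piece integrates to a log, atan, or power term.
F(x) = (-19*(x - 1)*log(x - 1) + 15*(x - 1)*log(x + 1) + 2*(x - 1)*log(x**2 + 4) + 12*(x - 1)*atan(x/2) - 10)/(50*(x - 1)) is an antiderivative of f.
Check: d/dx[(-19*(x - 1)*log(x - 1) + 15*(x - 1)*log(x + 1) + 2*(x - 1)*log(x**2 + 4) + 12*(x - 1)*atan(x/2) - 10)/(50*(x - 1))] = (4 - 2*x)/(x**5 - x**4 + 3*x**3 - 3*x**2 - 4*x + 4) = f(x).
F(5/2) = -19*log(3/2)/50 - 2/15 + log(41/4)/25 + 6*atan(5/4)/25 + 3*log(7/2)/10; F(3/2) = -2/5 + log(25/4)/25 + 6*atan(3/4)/25 + 19*log(2)/50 + 3*log(5/2)/10.
Integral = F(5/2) - F(3/2) = -3*log(5/2)/10 - 19*log(2)/50 - 6*atan(3/4)/25 - 19*log(3/2)/50 - log(25/4)/25 + log(41/4)/25 + 6*atan(5/4)/25 + 4/15 + 3*log(7/2)/10.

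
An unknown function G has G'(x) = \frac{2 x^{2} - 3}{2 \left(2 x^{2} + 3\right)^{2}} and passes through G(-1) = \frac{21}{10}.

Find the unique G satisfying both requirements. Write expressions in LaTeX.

G'(x) has the shape u'v + uv' for u = - \frac{x}{2} and v = \frac{1}{2 x^{2} + 3} — it is the derivative of the product u*v.
A general antiderivative is - \frac{x}{2 \left(2 x^{2} + 3\right)} + C.
The condition gives C = \frac{21}{10} - (\frac{1}{10}) = 2.
So G(x) = \frac{8 x^{2} - x + 12}{4 x^{2} + 6}.
Check: d/dx[\frac{8 x^{2} - x + 12}{4 x^{2} + 6}] = \frac{2 x^{2} - 3}{8 x^{4} + 24 x^{2} + 18}, which equals G'(x).

G(x) = \frac{8 x^{2} - x + 12}{4 x^{2} + 6}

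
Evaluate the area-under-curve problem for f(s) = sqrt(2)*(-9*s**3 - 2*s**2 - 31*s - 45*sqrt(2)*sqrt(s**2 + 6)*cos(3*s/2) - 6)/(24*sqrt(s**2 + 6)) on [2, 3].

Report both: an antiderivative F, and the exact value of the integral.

An antiderivative F(s) passes only if d/ds[F] lands on f(s) exactly.
F(s) = sqrt(s**2/2 + 3)*(-3*s**2/4 - s/4 + 5/4)/3 - 5*sin(3*s/2)/2 is an antiderivative of f.
Check: d/ds[sqrt(s**2/2 + 3)*(-3*s**2/4 - s/4 + 5/4)/3 - 5*sin(3*s/2)/2] = sqrt(2)*(-9*s**3 - 2*s**2 - 31*s - 45*sqrt(2)*sqrt(s**2 + 6)*cos(3*s/2) - 6)/(24*sqrt(s**2 + 6)) = f(s).
F(3) = -25*sqrt(30)/24 - 5*sin(9/2)/2; F(2) = -3*sqrt(5)/4 - 5*sin(3)/2.
Integral = F(3) - F(2) = -25*sqrt(30)/24 + 5*sin(3)/2 + 3*sqrt(5)/4 - 5*sin(9/2)/2.

Antiderivative: F(s) = sqrt(s**2/2 + 3)*(-3*s**2/4 - s/4 + 5/4)/3 - 5*sin(3*s/2)/2; value = -25*sqrt(30)/24 + 5*sin(3)/2 + 3*sqrt(5)/4 - 5*sin(9/2)/2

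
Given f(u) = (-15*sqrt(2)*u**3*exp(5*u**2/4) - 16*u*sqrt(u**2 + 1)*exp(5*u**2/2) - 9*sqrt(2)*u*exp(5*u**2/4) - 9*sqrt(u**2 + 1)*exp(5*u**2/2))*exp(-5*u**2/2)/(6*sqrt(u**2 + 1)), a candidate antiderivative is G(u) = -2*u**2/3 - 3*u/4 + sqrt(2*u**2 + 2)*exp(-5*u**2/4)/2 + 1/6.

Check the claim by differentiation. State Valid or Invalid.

d/du[G] = (-15*sqrt(2)*u**3*exp(5*u**2/4) - 16*u*sqrt(u**2 + 1)*exp(5*u**2/2) - 9*sqrt(2)*u*exp(5*u**2/4) - 9*sqrt(u**2 + 1)*exp(5*u**2/2))*exp(-5*u**2/2)/(12*sqrt(u**2 + 1))
d/du[G] - f(u) = (15*sqrt(2)*u**3*sqrt(u**2 + 1)*exp(15*u**2/4) + 16*u**3*exp(5*u**2) + 9*u**2*exp(5*u**2) + 9*sqrt(2)*u*sqrt(u**2 + 1)*exp(15*u**2/4) + 16*u*exp(5*u**2) + 9*exp(5*u**2))/(12*u**2*exp(5*u**2) + 12*exp(5*u**2)) != 0.

Invalid: d/du[G] - f = (15*sqrt(2)*u**3*sqrt(u**2 + 1)*exp(15*u**2/4) + 16*u**3*exp(5*u**2) + 9*u**2*exp(5*u**2) + 9*sqrt(2)*u*sqrt(u**2 + 1)*exp(15*u**2/4) + 16*u*exp(5*u**2) + 9*exp(5*u**2))/(12*u**2*exp(5*u**2) + 12*exp(5*u**2)), which is not 0.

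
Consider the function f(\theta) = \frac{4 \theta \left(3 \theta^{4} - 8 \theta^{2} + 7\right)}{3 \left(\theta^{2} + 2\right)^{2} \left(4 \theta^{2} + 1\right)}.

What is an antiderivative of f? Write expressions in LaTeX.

An antiderivative is F(\theta) = \frac{3 \theta^{2} \log{\left(4 \theta^{2} + 1 \right)} + 6 \log{\left(4 \theta^{2} + 1 \right)} + 20}{6 \left(\theta^{2} + 2\right)}.

A candidate is checked by its d/d\theta: the result must match f(\theta).
Check: d/d\theta[\frac{3 \theta^{2} \log{\left(4 \theta^{2} + 1 \right)} + 6 \log{\left(4 \theta^{2} + 1 \right)} + 20}{6 \left(\theta^{2} + 2\right)}] = \frac{12 \theta^{5} - 32 \theta^{3} + 28 \theta}{12 \theta^{6} + 51 \theta^{4} + 60 \theta^{2} + 12}, which equals f(\theta).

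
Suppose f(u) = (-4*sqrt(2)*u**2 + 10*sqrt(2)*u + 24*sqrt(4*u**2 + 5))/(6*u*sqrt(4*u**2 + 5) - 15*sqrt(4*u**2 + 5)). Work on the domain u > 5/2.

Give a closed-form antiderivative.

An antiderivative is F(u) = -sqrt(2*u**2 + 5/2)/3 + 4*log(u - 5/2).

For F(u) to be correct the identity F'(u) - f(u) = 0 must hold.
Check: d/du[-sqrt(2*u**2 + 5/2)/3 + 4*log(u - 5/2)] = (-4*sqrt(2)*u**2 + 10*sqrt(2)*u + 24*sqrt(4*u**2 + 5))/(6*u*sqrt(4*u**2 + 5) - 15*sqrt(4*u**2 + 5)) = f(u).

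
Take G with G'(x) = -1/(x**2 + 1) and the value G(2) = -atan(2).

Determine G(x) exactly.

G(x) = -atan(x)

The proposed G(x) is checked by its d/dx: the result must match the given G'(x).
A general antiderivative is -atan(x) + C.
The condition gives C = -atan(2) - (-atan(2)) = 0.
So G(x) = -atan(x).
Check: d/dx[-atan(x)] = -1/(x**2 + 1) = G'(x).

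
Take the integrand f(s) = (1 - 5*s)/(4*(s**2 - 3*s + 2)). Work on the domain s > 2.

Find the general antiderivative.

Factor the denominator (4*(s - 2)*(s - 1)) and decompose: f = 1/(s - 1) - 9/(4*(s - 2)); each piece integrates to a log, atan, or power term.
Check: d/ds[(-9*log(s - 2) + 4*log(s - 1))/4] = (1 - 5*s)/(4*s**2 - 12*s + 8), which equals f(s).

F(s) = (-9*log(s - 2) + 4*log(s - 1))/4 + C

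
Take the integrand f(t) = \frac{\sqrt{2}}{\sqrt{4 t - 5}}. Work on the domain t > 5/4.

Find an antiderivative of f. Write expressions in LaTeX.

An antiderivative F(t) passes only if d/dt[F] lands on f(t) exactly.
Check: d/dt[\sqrt{2 t - \frac{5}{2}}] = \frac{\sqrt{2}}{\sqrt{4 t - 5}} = f(t).

An antiderivative is F(t) = \sqrt{2 t - \frac{5}{2}}.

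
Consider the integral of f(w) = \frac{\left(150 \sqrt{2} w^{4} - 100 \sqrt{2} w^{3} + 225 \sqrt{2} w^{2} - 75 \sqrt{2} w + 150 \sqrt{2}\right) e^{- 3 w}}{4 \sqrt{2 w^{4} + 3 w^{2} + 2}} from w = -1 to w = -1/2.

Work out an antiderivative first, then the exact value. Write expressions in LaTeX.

Recognize the product-rule pattern: f = u'v + uv' with u = - \frac{25 \sqrt{w^{4} + \frac{3 w^{2}}{2} + 1}}{2}, v = e^{- 3 w}, so integration by parts undoes it.
F(w) = - \frac{25 \sqrt{w^{4} + \frac{3 w^{2}}{2} + 1} e^{- 3 w}}{2} is an antiderivative of f.
Check: d/dw[- \frac{25 \sqrt{w^{4} + \frac{3 w^{2}}{2} + 1} e^{- 3 w}}{2}] = \frac{\sqrt{2} \left(150 w^{4} - 100 w^{3} + 225 w^{2} - 75 w + 150\right) e^{- 3 w}}{4 \sqrt{2 w^{4} + 3 w^{2} + 2}}, which equals f(w).
F(-1/2) = - \frac{25 \sqrt{23} e^{\frac{3}{2}}}{8}; F(-1) = - \frac{25 \sqrt{14} e^{3}}{4}.
Integral = F(-1/2) - F(-1) = - \frac{25 \sqrt{23} e^{\frac{3}{2}}}{8} + \frac{25 \sqrt{14} e^{3}}{4}.

Antiderivative: F(w) = - \frac{25 \sqrt{w^{4} + \frac{3 w^{2}}{2} + 1} e^{- 3 w}}{2}; value = - \frac{25 \sqrt{23} e^{\frac{3}{2}}}{8} + \frac{25 \sqrt{14} e^{3}}{4}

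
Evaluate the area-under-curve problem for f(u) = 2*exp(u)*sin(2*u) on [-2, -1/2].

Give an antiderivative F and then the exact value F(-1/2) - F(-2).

Antiderivative: F(u) = 2*exp(u)*sin(2*u)/5 - 4*exp(u)*cos(2*u)/5; value = -4*exp(-1/2)*cos(1)/5 - 2*exp(-1/2)*sin(1)/5 + 4*exp(-2)*cos(4)/5 + 2*exp(-2)*sin(4)/5

Recover f(u) by differentiating a candidate F(u); any mismatch rules it out.
F(u) = 2*exp(u)*sin(2*u)/5 - 4*exp(u)*cos(2*u)/5 is an antiderivative of f.
Check: d/du[2*exp(u)*sin(2*u)/5 - 4*exp(u)*cos(2*u)/5] = 2*exp(u)*sin(2*u) = f(u).
F(-1/2) = -4*exp(-1/2)*cos(1)/5 - 2*exp(-1/2)*sin(1)/5; F(-2) = -2*exp(-2)*sin(4)/5 - 4*exp(-2)*cos(4)/5.
Integral = F(-1/2) - F(-2) = -4*exp(-1/2)*cos(1)/5 - 2*exp(-1/2)*sin(1)/5 + 4*exp(-2)*cos(4)/5 + 2*exp(-2)*sin(4)/5.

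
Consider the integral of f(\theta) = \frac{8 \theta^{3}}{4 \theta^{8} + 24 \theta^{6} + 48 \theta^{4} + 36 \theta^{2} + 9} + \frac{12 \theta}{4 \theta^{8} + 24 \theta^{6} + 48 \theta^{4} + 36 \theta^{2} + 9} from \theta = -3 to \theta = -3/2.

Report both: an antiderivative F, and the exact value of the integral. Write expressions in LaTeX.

f matches the chain-rule pattern g'(h)*h' with inner function h(\theta) = \frac{2 \theta^{4}}{3} + 2 \theta^{2} + 1; substituting u = h(\theta) collapses the integral.
F(\theta) = - \frac{1}{3 \left(\frac{2 \theta^{4}}{3} + 2 \theta^{2} + 1\right)} is an antiderivative of f.
Check: d/d\theta[- \frac{1}{3 \left(\frac{2 \theta^{4}}{3} + 2 \theta^{2} + 1\right)}] = \frac{8 \theta^{3} + 12 \theta}{4 \theta^{8} + 24 \theta^{6} + 48 \theta^{4} + 36 \theta^{2} + 9}, which equals f(\theta).
F(-3/2) = - \frac{8}{213}; F(-3) = - \frac{1}{219}.
Integral = F(-3/2) - F(-3) = - \frac{171}{5183}.

Antiderivative: F(\theta) = - \frac{1}{3 \left(\frac{2 \theta^{4}}{3} + 2 \theta^{2} + 1\right)}; value = - \frac{171}{5183}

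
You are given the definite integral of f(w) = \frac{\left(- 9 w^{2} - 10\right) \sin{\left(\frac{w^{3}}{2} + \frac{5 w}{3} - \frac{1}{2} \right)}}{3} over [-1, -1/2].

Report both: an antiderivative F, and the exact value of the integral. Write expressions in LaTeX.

Antiderivative: F(w) = 2 \cos{\left(\frac{w^{3}}{2} + \frac{5 w}{3} - \frac{1}{2} \right)}; value = 2 \cos{\left(\frac{67}{48} \right)} - 2 \cos{\left(\frac{8}{3} \right)}

f matches the chain-rule pattern g'(h)*h' with inner function h(w) = \frac{w^{3}}{2} + \frac{5 w}{3} - \frac{1}{2}; substituting u = h(w) collapses the integral.
F(w) = 2 \cos{\left(\frac{w^{3}}{2} + \frac{5 w}{3} - \frac{1}{2} \right)} is an antiderivative of f.
Check: d/dw[2 \cos{\left(\frac{w^{3}}{2} + \frac{5 w}{3} - \frac{1}{2} \right)}] = - 3 w^{2} \sin{\left(\frac{w^{3}}{2} + \frac{5 w}{3} - \frac{1}{2} \right)} - \frac{10 \sin{\left(\frac{w^{3}}{2} + \frac{5 w}{3} - \frac{1}{2} \right)}}{3}, which equals f(w).
F(-1/2) = 2 \cos{\left(\frac{67}{48} \right)}; F(-1) = 2 \cos{\left(\frac{8}{3} \right)}.
Integral = F(-1/2) - F(-1) = 2 \cos{\left(\frac{67}{48} \right)} - 2 \cos{\left(\frac{8}{3} \right)}.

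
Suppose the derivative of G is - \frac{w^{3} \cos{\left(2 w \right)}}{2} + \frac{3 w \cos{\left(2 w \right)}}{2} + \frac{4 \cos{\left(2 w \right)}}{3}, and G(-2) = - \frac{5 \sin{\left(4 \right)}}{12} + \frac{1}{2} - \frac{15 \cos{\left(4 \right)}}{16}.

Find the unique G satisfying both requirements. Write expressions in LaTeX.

G(w) = - \frac{w^{3} \sin{\left(2 w \right)}}{4} - \frac{3 w^{2} \cos{\left(2 w \right)}}{8} + \frac{9 w \sin{\left(2 w \right)}}{8} + \frac{2 \sin{\left(2 w \right)}}{3} + \frac{9 \cos{\left(2 w \right)}}{16} + \frac{1}{2}

The integrand splits into summands that can be handled one at a time.
A general antiderivative is - \frac{w^{3} \sin{\left(2 w \right)}}{4} - \frac{3 w^{2} \cos{\left(2 w \right)}}{8} + \frac{9 w \sin{\left(2 w \right)}}{8} + \frac{2 \sin{\left(2 w \right)}}{3} + \frac{9 \cos{\left(2 w \right)}}{16} + C.
The condition gives C = - \frac{5 \sin{\left(4 \right)}}{12} + \frac{1}{2} - \frac{15 \cos{\left(4 \right)}}{16} - (- \frac{5 \sin{\left(4 \right)}}{12} - \frac{15 \cos{\left(4 \right)}}{16}) = \frac{1}{2}.
So G(w) = - \frac{w^{3} \sin{\left(2 w \right)}}{4} - \frac{3 w^{2} \cos{\left(2 w \right)}}{8} + \frac{9 w \sin{\left(2 w \right)}}{8} + \frac{2 \sin{\left(2 w \right)}}{3} + \frac{9 \cos{\left(2 w \right)}}{16} + \frac{1}{2}.
Check: d/dw[- \frac{w^{3} \sin{\left(2 w \right)}}{4} - \frac{3 w^{2} \cos{\left(2 w \right)}}{8} + \frac{9 w \sin{\left(2 w \right)}}{8} + \frac{2 \sin{\left(2 w \right)}}{3} + \frac{9 \cos{\left(2 w \right)}}{16} + \frac{1}{2}] = - \frac{w^{3} \cos{\left(2 w \right)}}{2} + \frac{3 w \cos{\left(2 w \right)}}{2} + \frac{4 \cos{\left(2 w \right)}}{3} = G'(w).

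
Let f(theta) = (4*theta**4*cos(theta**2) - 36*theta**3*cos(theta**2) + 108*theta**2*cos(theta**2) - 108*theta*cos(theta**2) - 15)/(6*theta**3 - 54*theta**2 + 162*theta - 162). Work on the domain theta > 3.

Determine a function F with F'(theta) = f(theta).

An antiderivative is F(theta) = sin(theta**2)/3 + 5/(4*theta**2 - 24*theta + 36).

Any candidate F(theta) must reproduce f(theta) exactly when differentiated.
Check: d/dtheta[sin(theta**2)/3 + 5/(4*theta**2 - 24*theta + 36)] = (4*theta**4*cos(theta**2) - 36*theta**3*cos(theta**2) + 108*theta**2*cos(theta**2) - 108*theta*cos(theta**2) - 15)/(6*theta**3 - 54*theta**2 + 162*theta - 162) = f(theta).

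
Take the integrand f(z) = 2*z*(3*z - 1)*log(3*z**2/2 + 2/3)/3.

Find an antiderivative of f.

An antiderivative is F(z) = 2*z**3*log(9*z**2 + 4)/3 - 2*z**3*log(6)/3 - 4*z**3/9 - z**2*log(9*z**2 + 4)/3 + z**2/3 + z**2*log(6)/3 + 16*z/27 - 4*log(z**2 + 4/9)/27 - 32*atan(3*z/2)/81.

An antiderivative F(z) passes only if d/dz[F] lands on f(z) exactly.
Check: d/dz[2*z**3*log(9*z**2 + 4)/3 - 2*z**3*log(6)/3 - 4*z**3/9 - z**2*log(9*z**2 + 4)/3 + z**2/3 + z**2*log(6)/3 + 16*z/27 - 4*log(z**2 + 4/9)/27 - 32*atan(3*z/2)/81] = 2*z**2*log(9*z**2 + 4) - 2*z**2*log(6) - 2*z*log(9*z**2 + 4)/3 + 2*z*log(6)/3, which equals f(z).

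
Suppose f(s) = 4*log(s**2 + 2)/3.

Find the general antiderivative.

F(s) = 4*s*log(s**2 + 2)/3 - 8*s/3 + 8*sqrt(2)*atan(sqrt(2)*s/2)/3 + C

Recover f(s) by differentiating a candidate F(s); any mismatch rules it out.
Check: d/ds[4*s*log(s**2 + 2)/3 - 8*s/3 + 8*sqrt(2)*atan(sqrt(2)*s/2)/3] = 4*log(s**2 + 2)/3 = f(s).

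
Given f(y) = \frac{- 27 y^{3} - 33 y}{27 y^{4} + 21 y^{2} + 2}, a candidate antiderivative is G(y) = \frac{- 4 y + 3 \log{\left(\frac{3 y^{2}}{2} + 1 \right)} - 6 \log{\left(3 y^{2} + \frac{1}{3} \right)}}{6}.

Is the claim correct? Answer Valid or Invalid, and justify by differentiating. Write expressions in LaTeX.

Invalid: d/dy[G] - f = - \frac{2}{3}, which is not 0.

d/dy[G] = \frac{- 54 y^{4} - 81 y^{3} - 42 y^{2} - 99 y - 4}{81 y^{4} + 63 y^{2} + 6}
d/dy[G] - f(y) = - \frac{2}{3} != 0.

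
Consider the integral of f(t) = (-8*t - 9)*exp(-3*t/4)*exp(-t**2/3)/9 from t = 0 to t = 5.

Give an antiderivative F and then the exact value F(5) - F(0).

The substitution u = -t**2/3 - 3*t/4 works: f is exactly (dF/du)*(du/dt) for that inner function.
F(t) = 4*exp(-t**2/3 - 3*t/4)/3 is an antiderivative of f.
Check: d/dt[4*exp(-t**2/3 - 3*t/4)/3] = (-8*t - 9)*exp(-3*t/4)*exp(-t**2/3)/9 = f(t).
F(5) = 4*exp(-145/12)/3; F(0) = 4/3.
Integral = F(5) - F(0) = -4/3 + 4*exp(-145/12)/3.

Antiderivative: F(t) = 4*exp(-t**2/3 - 3*t/4)/3; value = -4/3 + 4*exp(-145/12)/3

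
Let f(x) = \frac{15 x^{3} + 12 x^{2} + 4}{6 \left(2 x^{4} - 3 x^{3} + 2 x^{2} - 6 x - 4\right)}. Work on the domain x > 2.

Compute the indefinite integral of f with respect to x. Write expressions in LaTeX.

F(x) = \frac{43 \log{\left(x - 2 \right)}}{45} - \frac{41 \log{\left(x + \frac{1}{2} \right)}}{540} + \frac{5 \log{\left(x^{2} + 2 \right)}}{27} + \frac{25 \sqrt{2} \operatorname{atan}{\left(\frac{\sqrt{2} x}{2} \right)}}{54} + C

The denominator factors as 6 \left(x - 2\right) \left(2 x + 1\right) \left(x^{2} + 2\right); partial fractions split f into directly integrable pieces: \frac{5 \left(2 x + 5\right)}{27 \left(x^{2} + 2\right)} - \frac{41}{270 \left(2 x + 1\right)} + \frac{43}{45 \left(x - 2\right)}.
Check: d/dx[\frac{43 \log{\left(x - 2 \right)}}{45} - \frac{41 \log{\left(x + \frac{1}{2} \right)}}{540} + \frac{5 \log{\left(x^{2} + 2 \right)}}{27} + \frac{25 \sqrt{2} \operatorname{atan}{\left(\frac{\sqrt{2} x}{2} \right)}}{54}] = \frac{15 x^{3} + 12 x^{2} + 4}{12 x^{4} - 18 x^{3} + 12 x^{2} - 36 x - 24}, which equals f(x).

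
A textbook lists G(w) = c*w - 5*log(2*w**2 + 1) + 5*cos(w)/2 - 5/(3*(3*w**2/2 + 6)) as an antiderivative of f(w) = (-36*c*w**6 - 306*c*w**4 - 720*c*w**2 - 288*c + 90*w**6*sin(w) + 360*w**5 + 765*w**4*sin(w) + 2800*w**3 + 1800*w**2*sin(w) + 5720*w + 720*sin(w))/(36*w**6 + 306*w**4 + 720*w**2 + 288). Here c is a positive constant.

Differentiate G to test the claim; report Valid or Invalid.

d/dw[G] = (36*c*w**6 + 306*c*w**4 + 720*c*w**2 + 288*c - 90*w**6*sin(w) - 360*w**5 - 765*w**4*sin(w) - 2800*w**3 - 1800*w**2*sin(w) - 5720*w - 720*sin(w))/(36*w**6 + 306*w**4 + 720*w**2 + 288)
d/dw[G] - f(w) = (36*c*w**6 + 306*c*w**4 + 720*c*w**2 + 288*c - 90*w**6*sin(w) - 360*w**5 - 765*w**4*sin(w) - 2800*w**3 - 1800*w**2*sin(w) - 5720*w - 720*sin(w))/(18*w**6 + 153*w**4 + 360*w**2 + 144) != 0.

Invalid: d/dw[G] - f = (36*c*w**6 + 306*c*w**4 + 720*c*w**2 + 288*c - 90*w**6*sin(w) - 360*w**5 - 765*w**4*sin(w) - 2800*w**3 - 1800*w**2*sin(w) - 5720*w - 720*sin(w))/(18*w**6 + 153*w**4 + 360*w**2 + 144), which is not 0.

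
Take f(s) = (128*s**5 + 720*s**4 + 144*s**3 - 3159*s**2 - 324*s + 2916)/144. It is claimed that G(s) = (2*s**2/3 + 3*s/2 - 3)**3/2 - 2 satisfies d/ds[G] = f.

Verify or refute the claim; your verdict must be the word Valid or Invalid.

Valid. The derivative of G reproduces f.

d/ds[G] = 8*s**5/9 + 5*s**4 + s**3 - 351*s**2/16 - 9*s/4 + 81/4
This equals f(s) exactly, so the claim holds.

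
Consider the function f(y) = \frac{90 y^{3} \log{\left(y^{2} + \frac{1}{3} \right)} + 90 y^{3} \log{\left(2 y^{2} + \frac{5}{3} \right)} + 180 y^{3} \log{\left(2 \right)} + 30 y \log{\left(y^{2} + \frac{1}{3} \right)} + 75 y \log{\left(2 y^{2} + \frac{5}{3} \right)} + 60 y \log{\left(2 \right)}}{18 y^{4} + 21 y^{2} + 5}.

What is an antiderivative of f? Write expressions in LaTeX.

Recognize the product-rule pattern: f = u'v + uv' with u = \frac{5 \log{\left(4 y^{2} + \frac{4}{3} \right)}}{2}, v = \log{\left(2 y^{2} + \frac{5}{3} \right)}, so integration by parts undoes it.
Check: d/dy[\frac{5 \log{\left(2 y^{2} + \frac{5}{3} \right)} \log{\left(4 y^{2} + \frac{4}{3} \right)}}{2}] = \frac{90 y^{3} \log{\left(y^{2} + \frac{1}{3} \right)} + 90 y^{3} \log{\left(2 y^{2} + \frac{5}{3} \right)} + 180 y^{3} \log{\left(2 \right)} + 30 y \log{\left(y^{2} + \frac{1}{3} \right)} + 75 y \log{\left(2 y^{2} + \frac{5}{3} \right)} + 60 y \log{\left(2 \right)}}{18 y^{4} + 21 y^{2} + 5} = f(y).

An antiderivative is F(y) = \frac{5 \log{\left(2 y^{2} + \frac{5}{3} \right)} \log{\left(4 y^{2} + \frac{4}{3} \right)}}{2}.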